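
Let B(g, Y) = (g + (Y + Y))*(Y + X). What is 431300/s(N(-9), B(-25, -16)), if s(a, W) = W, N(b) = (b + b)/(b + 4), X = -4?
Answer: 1135/3 ≈ 378.33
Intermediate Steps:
N(b) = 2*b/(4 + b) (N(b) = (2*b)/(4 + b) = 2*b/(4 + b))
B(g, Y) = (-4 + Y)*(g + 2*Y) (B(g, Y) = (g + (Y + Y))*(Y - 4) = (g + 2*Y)*(-4 + Y) = (-4 + Y)*(g + 2*Y))
431300/s(N(-9), B(-25, -16)) = 431300/(-8*(-16) - 4*(-25) + 2*(-16)² - 16*(-25)) = 431300/(128 + 100 + 2*256 + 400) = 431300/(128 + 100 + 512 + 400) = 431300/1140 = 431300*(1/1140) = 1135/3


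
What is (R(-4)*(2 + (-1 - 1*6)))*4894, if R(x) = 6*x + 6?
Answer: 440460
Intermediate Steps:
R(x) = 6 + 6*x
(R(-4)*(2 + (-1 - 1*6)))*4894 = ((6 + 6*(-4))*(2 + (-1 - 1*6)))*4894 = ((6 - 24)*(2 + (-1 - 6)))*4894 = -18*(2 - 7)*4894 = -18*(-5)*4894 = 90*4894 = 440460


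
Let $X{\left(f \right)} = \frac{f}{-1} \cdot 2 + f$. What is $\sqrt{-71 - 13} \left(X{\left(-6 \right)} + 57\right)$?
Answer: $126 i \sqrt{21} \approx 577.4 i$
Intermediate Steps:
$X{\left(f \right)} = - f$ ($X{\left(f \right)} = f \left(-1\right) 2 + f = - f 2 + f = - 2 f + f = - f$)
$\sqrt{-71 - 13} \left(X{\left(-6 \right)} + 57\right) = \sqrt{-71 - 13} \left(\left(-1\right) \left(-6\right) + 57\right) = \sqrt{-84} \left(6 + 57\right) = 2 i \sqrt{21} \cdot 63 = 126 i \sqrt{21}$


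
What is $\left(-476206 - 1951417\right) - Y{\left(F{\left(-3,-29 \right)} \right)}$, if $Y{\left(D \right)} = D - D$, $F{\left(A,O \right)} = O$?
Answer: $-2427623$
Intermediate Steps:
$Y{\left(D \right)} = 0$
$\left(-476206 - 1951417\right) - Y{\left(F{\left(-3,-29 \right)} \right)} = \left(-476206 - 1951417\right) - 0 = \left(-476206 - 1951417\right) + 0 = -2427623 + 0 = -2427623$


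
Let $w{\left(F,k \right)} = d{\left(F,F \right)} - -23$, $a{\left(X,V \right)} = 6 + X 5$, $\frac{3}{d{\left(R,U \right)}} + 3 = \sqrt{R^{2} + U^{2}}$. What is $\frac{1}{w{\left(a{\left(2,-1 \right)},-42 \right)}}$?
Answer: $\frac{5789}{133246} - \frac{12 \sqrt{2}}{66623} \approx 0.043191$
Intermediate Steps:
$d{\left(R,U \right)} = \frac{3}{-3 + \sqrt{R^{2} + U^{2}}}$
$a{\left(X,V \right)} = 6 + 5 X$
$w{\left(F,k \right)} = 23 + \frac{3}{-3 + \sqrt{2} \sqrt{F^{2}}}$ ($w{\left(F,k \right)} = \frac{3}{-3 + \sqrt{F^{2} + F^{2}}} - -23 = \frac{3}{-3 + \sqrt{2 F^{2}}} + 23 = \frac{3}{-3 + \sqrt{2} \sqrt{F^{2}}} + 23 = 23 + \frac{3}{-3 + \sqrt{2} \sqrt{F^{2}}}$)
$\frac{1}{w{\left(a{\left(2,-1 \right)},-42 \right)}} = \frac{1}{23 + \frac{3}{-3 + \sqrt{2} \sqrt{\left(6 + 5 \cdot 2\right)^{2}}}} = \frac{1}{23 + \frac{3}{-3 + \sqrt{2} \sqrt{\left(6 + 10\right)^{2}}}} = \frac{1}{23 + \frac{3}{-3 + \sqrt{2} \sqrt{16^{2}}}} = \frac{1}{23 + \frac{3}{-3 + \sqrt{2} \sqrt{256}}} = \frac{1}{23 + \frac{3}{-3 + \sqrt{2} \cdot 16}} = \frac{1}{23 + \frac{3}{-3 + 16 \sqrt{2}}}$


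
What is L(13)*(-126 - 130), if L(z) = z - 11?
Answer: -512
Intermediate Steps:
L(z) = -11 + z
L(13)*(-126 - 130) = (-11 + 13)*(-126 - 130) = 2*(-256) = -512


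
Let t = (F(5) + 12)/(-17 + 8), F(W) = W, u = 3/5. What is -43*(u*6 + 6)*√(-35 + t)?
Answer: -1376*I*√83/5 ≈ -2507.2*I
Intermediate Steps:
u = ⅗ (u = 3*(⅕) = ⅗ ≈ 0.60000)
t = -17/9 (t = (5 + 12)/(-17 + 8) = 17/(-9) = 17*(-⅑) = -17/9 ≈ -1.8889)
-43*(u*6 + 6)*√(-35 + t) = -43*((⅗)*6 + 6)*√(-35 - 17/9) = -43*(18/5 + 6)*√(-332/9) = -43*(48/5)*2*I*√83/3 = -2064*2*I*√83/3/5 = -1376*I*√83/5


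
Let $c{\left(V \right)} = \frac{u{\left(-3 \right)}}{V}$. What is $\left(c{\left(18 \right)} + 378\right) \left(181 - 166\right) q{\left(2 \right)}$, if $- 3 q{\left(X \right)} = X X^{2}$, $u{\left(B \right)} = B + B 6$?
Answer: $- \frac{45220}{3} \approx -15073.0$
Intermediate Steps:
$u{\left(B \right)} = 7 B$ ($u{\left(B \right)} = B + 6 B = 7 B$)
$q{\left(X \right)} = - \frac{X^{3}}{3}$ ($q{\left(X \right)} = - \frac{X X^{2}}{3} = - \frac{X^{3}}{3}$)
$c{\left(V \right)} = - \frac{21}{V}$ ($c{\left(V \right)} = \frac{7 \left(-3\right)}{V} = - \frac{21}{V}$)
$\left(c{\left(18 \right)} + 378\right) \left(181 - 166\right) q{\left(2 \right)} = \left(- \frac{21}{18} + 378\right) \left(181 - 166\right) \left(- \frac{2^{3}}{3}\right) = \left(\left(-21\right) \frac{1}{18} + 378\right) 15 \left(\left(- \frac{1}{3}\right) 8\right) = \left(- \frac{7}{6} + 378\right) 15 \left(- \frac{8}{3}\right) = \frac{2261}{6} \cdot 15 \left(- \frac{8}{3}\right) = \frac{11305}{2} \left(- \frac{8}{3}\right) = - \frac{45220}{3}$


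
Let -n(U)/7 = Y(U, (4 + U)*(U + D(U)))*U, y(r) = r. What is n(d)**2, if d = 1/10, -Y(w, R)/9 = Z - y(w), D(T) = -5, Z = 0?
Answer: 3969/10000 ≈ 0.39690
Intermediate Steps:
Y(w, R) = 9*w (Y(w, R) = -9*(0 - w) = -(-9)*w = 9*w)
d = 1/10 ≈ 0.10000
n(U) = -63*U**2 (n(U) = -7*9*U*U = -63*U**2)
n(d)**2 = (-63*(1/10)**2)**2 = (-63*1/100)**2 = (-63/100)**2 = 3969/10000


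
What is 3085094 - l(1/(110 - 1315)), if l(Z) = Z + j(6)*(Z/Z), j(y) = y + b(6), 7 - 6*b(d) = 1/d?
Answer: 133831068071/43380 ≈ 3.0851e+6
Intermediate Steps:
b(d) = 7/6 - 1/(6*d)
j(y) = 41/36 + y (j(y) = y + (1/6)*(-1 + 7*6)/6 = y + (1/6)*(1/6)*(-1 + 42) = y + (1/6)*(1/6)*41 = y + 41/36 = 41/36 + y)
l(Z) = 257/36 + Z (l(Z) = Z + (41/36 + 6)*(Z/Z) = Z + (257/36)*1 = Z + 257/36 = 257/36 + Z)
3085094 - l(1/(110 - 1315)) = 3085094 - (257/36 + 1/(110 - 1315)) = 3085094 - (257/36 + 1/(-1205)) = 3085094 - (257/36 - 1/1205) = 3085094 - 1*309649/43380 = 3085094 - 309649/43380 = 133831068071/43380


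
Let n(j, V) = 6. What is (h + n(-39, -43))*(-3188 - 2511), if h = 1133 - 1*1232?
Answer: 530007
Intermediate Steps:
h = -99 (h = 1133 - 1232 = -99)
(h + n(-39, -43))*(-3188 - 2511) = (-99 + 6)*(-3188 - 2511) = -93*(-5699) = 530007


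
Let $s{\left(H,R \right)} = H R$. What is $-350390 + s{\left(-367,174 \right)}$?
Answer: $-414248$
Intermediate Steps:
$-350390 + s{\left(-367,174 \right)} = -350390 - 63858 = -414248$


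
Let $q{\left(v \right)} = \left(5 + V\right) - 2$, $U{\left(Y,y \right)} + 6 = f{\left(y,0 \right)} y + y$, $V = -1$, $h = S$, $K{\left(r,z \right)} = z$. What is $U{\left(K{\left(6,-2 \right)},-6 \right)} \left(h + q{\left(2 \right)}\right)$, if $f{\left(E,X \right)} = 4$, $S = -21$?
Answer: $684$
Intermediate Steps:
$h = -21$
$U{\left(Y,y \right)} = -6 + 5 y$ ($U{\left(Y,y \right)} = -6 + \left(4 y + y\right) = -6 + 5 y$)
$q{\left(v \right)} = 2$ ($q{\left(v \right)} = \left(5 - 1\right) - 2 = 4 - 2 = 2$)
$U{\left(K{\left(6,-2 \right)},-6 \right)} \left(h + q{\left(2 \right)}\right) = \left(-6 + 5 \left(-6\right)\right) \left(-21 + 2\right) = \left(-6 - 30\right) \left(-19\right) = \left(-36\right) \left(-19\right) = 684$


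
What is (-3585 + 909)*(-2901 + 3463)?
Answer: -1503912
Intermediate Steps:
(-3585 + 909)*(-2901 + 3463) = -2676*562 = -1503912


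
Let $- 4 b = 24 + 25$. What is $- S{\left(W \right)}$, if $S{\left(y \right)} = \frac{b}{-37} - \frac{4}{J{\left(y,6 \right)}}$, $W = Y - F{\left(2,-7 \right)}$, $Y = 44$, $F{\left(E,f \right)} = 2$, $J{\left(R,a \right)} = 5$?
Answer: $\frac{347}{740} \approx 0.46892$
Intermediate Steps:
$b = - \frac{49}{4}$ ($b = - \frac{24 + 25}{4} = \left(- \frac{1}{4}\right) 49 = - \frac{49}{4} \approx -12.25$)
$W = 42$ ($W = 44 - 2 = 42$)
$S{\left(y \right)} = - \frac{347}{740}$ ($S{\left(y \right)} = - \frac{49}{4 \left(-37\right)} - \frac{4}{5} = \left(- \frac{49}{4}\right) \left(- \frac{1}{37}\right) - \frac{4}{5} = \frac{49}{148} - \frac{4}{5} = - \frac{347}{740}$)
$- S{\left(W \right)} = \left(-1\right) \left(- \frac{347}{740}\right) = \frac{347}{740}$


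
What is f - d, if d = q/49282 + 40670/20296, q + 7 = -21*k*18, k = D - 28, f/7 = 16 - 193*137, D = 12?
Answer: -46254800885069/250056868 ≈ -1.8498e+5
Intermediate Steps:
f = -184975 (f = 7*(16 - 193*137) = 7*(16 - 26441) = 7*(-26425) = -184975)
k = -16 (k = 12 - 28 = -16)
q = 6041 (q = -7 - 21*(-16)*18 = -7 + 336*18 = -7 + 6048 = 6041)
d = 531726769/250056868 (d = 6041/49282 + 40670/20296 = 6041*(1/49282) + 40670*(1/20296) = 6041/49282 + 20335/10148 = 531726769/250056868 ≈ 2.1264)
f - d = -184975 - 1*531726769/250056868 = -184975 - 531726769/250056868 = -46254800885069/250056868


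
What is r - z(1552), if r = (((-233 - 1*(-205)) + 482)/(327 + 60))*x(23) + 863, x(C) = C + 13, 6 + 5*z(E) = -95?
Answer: 198968/215 ≈ 925.43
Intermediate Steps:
z(E) = -101/5 (z(E) = -6/5 + (1/5)*(-95) = -6/5 - 19 = -101/5)
x(C) = 13 + C
r = 38925/43 (r = (((-233 - 1*(-205)) + 482)/(327 + 60))*(13 + 23) + 863 = (((-233 + 205) + 482)/387)*36 + 863 = ((-28 + 482)*(1/387))*36 + 863 = (454*(1/387))*36 + 863 = (454/387)*36 + 863 = 1816/43 + 863 = 38925/43 ≈ 905.23)
r - z(1552) = 38925/43 - 1*(-101/5) = 38925/43 + 101/5 = 198968/215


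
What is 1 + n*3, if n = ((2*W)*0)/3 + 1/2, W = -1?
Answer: 5/2 ≈ 2.5000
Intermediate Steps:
n = ½ (n = ((2*(-1))*0)/3 + 1/2 = -2*0*(⅓) + 1*(½) = 0*(⅓) + ½ = 0 + ½ = ½ ≈ 0.50000)
1 + n*3 = 1 + (½)*3 = 1 + 3/2 = 5/2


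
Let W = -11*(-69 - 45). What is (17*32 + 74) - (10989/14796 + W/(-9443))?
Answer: 168149897/272356 ≈ 617.39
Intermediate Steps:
W = 1254 (W = -11*(-114) = 1254)
(17*32 + 74) - (10989/14796 + W/(-9443)) = (17*32 + 74) - (10989/14796 + 1254/(-9443)) = (544 + 74) - (10989*(1/14796) + 1254*(-1/9443)) = 618 - (407/548 - 66/497) = 618 - 1*166111/272356 = 618 - 166111/272356 = 168149897/272356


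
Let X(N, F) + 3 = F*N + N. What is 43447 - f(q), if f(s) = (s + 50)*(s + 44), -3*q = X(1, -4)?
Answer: 41055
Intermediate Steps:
X(N, F) = -3 + N + F*N (X(N, F) = -3 + (F*N + N) = -3 + (N + F*N) = -3 + N + F*N)
q = 2 (q = -(-3 + 1 - 4*1)/3 = -(-3 + 1 - 4)/3 = -⅓*(-6) = 2)
f(s) = (44 + s)*(50 + s) (f(s) = (50 + s)*(44 + s) = (44 + s)*(50 + s))
43447 - f(q) = 43447 - (2200 + 2² + 94*2) = 43447 - (2200 + 4 + 188) = 43447 - 1*2392 = 43447 - 2392 = 41055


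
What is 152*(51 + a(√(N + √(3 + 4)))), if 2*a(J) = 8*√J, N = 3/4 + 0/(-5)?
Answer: 7752 + 304*√2*(3 + 4*√7)^(¼) ≈ 8577.3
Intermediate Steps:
N = ¾ (N = 3*(¼) + 0*(-⅕) = ¾ + 0 = ¾ ≈ 0.75000)
a(J) = 4*√J (a(J) = (8*√J)/2 = 4*√J)
152*(51 + a(√(N + √(3 + 4)))) = 152*(51 + 4*√(√(¾ + √(3 + 4)))) = 152*(51 + 4*√(√(¾ + √7))) = 152*(51 + 4*(¾ + √7)^(¼)) = 7752 + 608*(¾ + √7)^(¼)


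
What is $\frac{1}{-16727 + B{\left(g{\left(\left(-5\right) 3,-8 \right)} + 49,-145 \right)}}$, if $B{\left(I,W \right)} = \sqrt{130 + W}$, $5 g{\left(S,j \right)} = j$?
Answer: $- \frac{16727}{279792544} - \frac{i \sqrt{15}}{279792544} \approx -5.9784 \cdot 10^{-5} - 1.3842 \cdot 10^{-8} i$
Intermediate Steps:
$g{\left(S,j \right)} = \frac{j}{5}$
$\frac{1}{-16727 + B{\left(g{\left(\left(-5\right) 3,-8 \right)} + 49,-145 \right)}} = \frac{1}{-16727 + \sqrt{130 - 145}} = \frac{1}{-16727 + \sqrt{-15}} = \frac{1}{-16727 + i \sqrt{15}}$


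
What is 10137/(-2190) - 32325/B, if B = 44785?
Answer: -34985153/6538610 ≈ -5.3505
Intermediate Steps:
10137/(-2190) - 32325/B = 10137/(-2190) - 32325/44785 = 10137*(-1/2190) - 32325*1/44785 = -3379/730 - 6465/8957 = -34985153/6538610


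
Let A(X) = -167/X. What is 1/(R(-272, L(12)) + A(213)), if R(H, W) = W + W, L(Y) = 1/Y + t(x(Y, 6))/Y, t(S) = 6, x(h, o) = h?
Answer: 426/163 ≈ 2.6135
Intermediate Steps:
L(Y) = 7/Y (L(Y) = 1/Y + 6/Y = 7/Y)
R(H, W) = 2*W
1/(R(-272, L(12)) + A(213)) = 1/(2*(7/12) - 167/213) = 1/(7/6 - 167/213) = 1/(163/426) = 426/163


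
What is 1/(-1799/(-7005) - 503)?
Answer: -7005/3521716 ≈ -0.0019891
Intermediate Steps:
1/(-1799/(-7005) - 503) = 1/(-1799*(-1/7005) - 503) = 1/(1799/7005 - 503) = 1/(-3521716/7005) = -7005/3521716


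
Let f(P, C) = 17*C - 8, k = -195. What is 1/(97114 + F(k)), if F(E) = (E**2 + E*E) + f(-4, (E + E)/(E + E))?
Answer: 1/173173 ≈ 5.7746e-6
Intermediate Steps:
f(P, C) = -8 + 17*C
F(E) = 9 + 2*E**2 (F(E) = (E**2 + E*E) + (-8 + 17*((E + E)/(E + E))) = (E**2 + E**2) + (-8 + 17*((2*E)/((2*E)))) = 2*E**2 + (-8 + 17*((2*E)*(1/(2*E)))) = 2*E**2 + (-8 + 17*1) = 2*E**2 + (-8 + 17) = 2*E**2 + 9 = 9 + 2*E**2)
1/(97114 + F(k)) = 1/(97114 + (9 + 2*(-195)**2)) = 1/(97114 + (9 + 2*38025)) = 1/(97114 + (9 + 76050)) = 1/(97114 + 76059) = 1/173173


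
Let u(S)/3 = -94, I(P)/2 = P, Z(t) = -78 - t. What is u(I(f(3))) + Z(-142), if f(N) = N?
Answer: -218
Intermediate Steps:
I(P) = 2*P
u(S) = -282 (u(S) = 3*(-94) = -282)
u(I(f(3))) + Z(-142) = -282 + (-78 - 1*(-142)) = -282 + (-78 + 142) = -282 + 64 = -218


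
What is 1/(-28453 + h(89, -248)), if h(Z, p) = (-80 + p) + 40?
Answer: -1/28741 ≈ -3.4794e-5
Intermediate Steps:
h(Z, p) = -40 + p
1/(-28453 + h(89, -248)) = 1/(-28453 + (-40 - 248)) = 1/(-28453 - 288) = 1/(-28741) = -1/28741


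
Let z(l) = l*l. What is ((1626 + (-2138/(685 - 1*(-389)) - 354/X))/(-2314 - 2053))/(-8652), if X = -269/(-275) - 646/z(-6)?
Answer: 74181971519/1703983451072364 ≈ 4.3534e-5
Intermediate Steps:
z(l) = l²
X = -83983/4950 (X = -269/(-275) - 646/((-6)²) = -269*(-1/275) - 646/36 = 269/275 - 646*1/36 = 269/275 - 323/18 = -83983/4950 ≈ -16.966)
((1626 + (-2138/(685 - 1*(-389)) - 354/X))/(-2314 - 2053))/(-8652) = ((1626 + (-2138/(685 - 1*(-389)) - 354/(-83983/4950)))/(-2314 - 2053))/(-8652) = ((1626 + (-2138/(685 + 389) - 354*(-4950/83983)))/(-4367))*(-1/8652) = ((1626 + (-2138/1074 + 1752300/83983))*(-1/4367))*(-1/8652) = ((1626 + (-2138*1/1074 + 1752300/83983))*(-1/4367))*(-1/8652) = ((1626 + (-1069/537 + 1752300/83983))*(-1/4367))*(-1/8652) = ((1626 + 851207273/45098871)*(-1/4367))*(-1/8652) = ((74181971519/45098871)*(-1/4367))*(-1/8652) = -74181971519/196946769657*(-1/8652) = 74181971519/1703983451072364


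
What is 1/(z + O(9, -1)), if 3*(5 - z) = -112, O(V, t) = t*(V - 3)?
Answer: 3/109 ≈ 0.027523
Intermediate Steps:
O(V, t) = t*(-3 + V)
z = 127/3 (z = 5 - ⅓*(-112) = 5 + 112/3 = 127/3 ≈ 42.333)
1/(z + O(9, -1)) = 1/(127/3 - (-3 + 9)) = 1/(127/3 - 1*6) = 1/(127/3 - 6) = 1/(109/3) = 3/109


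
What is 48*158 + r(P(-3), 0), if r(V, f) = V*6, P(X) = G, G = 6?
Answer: 7620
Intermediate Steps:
P(X) = 6
r(V, f) = 6*V
48*158 + r(P(-3), 0) = 48*158 + 6*6 = 7584 + 36 = 7620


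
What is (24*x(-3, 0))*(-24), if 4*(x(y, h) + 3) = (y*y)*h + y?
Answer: 2160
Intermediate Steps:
x(y, h) = -3 + y/4 + h*y²/4 (x(y, h) = -3 + ((y*y)*h + y)/4 = -3 + (y²*h + y)/4 = -3 + (h*y² + y)/4 = -3 + (y + h*y²)/4 = -3 + (y/4 + h*y²/4) = -3 + y/4 + h*y²/4)
(24*x(-3, 0))*(-24) = (24*(-3 + (¼)*(-3) + (¼)*0*(-3)²))*(-24) = (24*(-3 - ¾ + (¼)*0*9))*(-24) = (24*(-3 - ¾ + 0))*(-24) = (24*(-15/4))*(-24) = -90*(-24) = 2160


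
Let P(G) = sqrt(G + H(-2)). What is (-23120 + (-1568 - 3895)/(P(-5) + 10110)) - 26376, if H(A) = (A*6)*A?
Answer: -5059144392106/102212081 + 5463*sqrt(19)/102212081 ≈ -49497.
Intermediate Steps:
H(A) = 6*A**2 (H(A) = (6*A)*A = 6*A**2)
P(G) = sqrt(24 + G) (P(G) = sqrt(G + 6*(-2)**2) = sqrt(G + 6*4) = sqrt(G + 24) = sqrt(24 + G))
(-23120 + (-1568 - 3895)/(P(-5) + 10110)) - 26376 = (-23120 + (-1568 - 3895)/(sqrt(24 - 5) + 10110)) - 26376 = (-23120 - 5463/(sqrt(19) + 10110)) - 26376 = (-23120 - 5463/(10110 + sqrt(19))) - 26376 = -49496 - 5463/(10110 + sqrt(19))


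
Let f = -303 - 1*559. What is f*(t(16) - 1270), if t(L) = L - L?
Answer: 1094740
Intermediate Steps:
f = -862 (f = -303 - 559 = -862)
t(L) = 0
f*(t(16) - 1270) = -862*(0 - 1270) = -862*(-1270) = 1094740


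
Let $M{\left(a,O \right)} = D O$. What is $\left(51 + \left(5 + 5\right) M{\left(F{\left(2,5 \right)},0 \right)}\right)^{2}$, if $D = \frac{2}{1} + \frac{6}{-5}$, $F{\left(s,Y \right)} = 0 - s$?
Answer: $2601$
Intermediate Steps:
$F{\left(s,Y \right)} = - s$
$D = \frac{4}{5}$ ($D = 2 \cdot 1 + 6 \left(- \frac{1}{5}\right) = 2 - \frac{6}{5} = \frac{4}{5} \approx 0.8$)
$M{\left(a,O \right)} = \frac{4 O}{5}$
$\left(51 + \left(5 + 5\right) M{\left(F{\left(2,5 \right)},0 \right)}\right)^{2} = \left(51 + \left(5 + 5\right) \frac{4}{5} \cdot 0\right)^{2} = \left(51 + 10 \cdot 0\right)^{2} = \left(51 + 0\right)^{2} = 51^{2} = 2601$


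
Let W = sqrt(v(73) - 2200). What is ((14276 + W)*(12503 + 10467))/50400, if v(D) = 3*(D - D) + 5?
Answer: 8197993/1260 + 2297*I*sqrt(2195)/5040 ≈ 6506.3 + 21.352*I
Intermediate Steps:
v(D) = 5 (v(D) = 3*0 + 5 = 0 + 5 = 5)
W = I*sqrt(2195) (W = sqrt(5 - 2200) = sqrt(-2195) = I*sqrt(2195) ≈ 46.851*I)
((14276 + W)*(12503 + 10467))/50400 = ((14276 + I*sqrt(2195))*(12503 + 10467))/50400 = ((14276 + I*sqrt(2195))*22970)*(1/50400) = (327919720 + 22970*I*sqrt(2195))*(1/50400) = 8197993/1260 + 2297*I*sqrt(2195)/5040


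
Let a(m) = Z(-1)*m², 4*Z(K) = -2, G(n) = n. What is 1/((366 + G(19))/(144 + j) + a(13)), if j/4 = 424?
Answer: -368/31019 ≈ -0.011864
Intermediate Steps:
j = 1696 (j = 4*424 = 1696)
Z(K) = -½ (Z(K) = (¼)*(-2) = -½)
a(m) = -m²/2
1/((366 + G(19))/(144 + j) + a(13)) = 1/((366 + 19)/(144 + 1696) - ½*13²) = 1/(385/1840 - ½*169) = 1/(385*(1/1840) - 169/2) = 1/(77/368 - 169/2) = 1/(-31019/368) = -368/31019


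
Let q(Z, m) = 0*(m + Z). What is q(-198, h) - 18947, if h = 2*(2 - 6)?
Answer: -18947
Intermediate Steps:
h = -8 (h = 2*(-4) = -8)
q(Z, m) = 0 (q(Z, m) = 0*(Z + m) = 0)
q(-198, h) - 18947 = 0 - 18947 = -18947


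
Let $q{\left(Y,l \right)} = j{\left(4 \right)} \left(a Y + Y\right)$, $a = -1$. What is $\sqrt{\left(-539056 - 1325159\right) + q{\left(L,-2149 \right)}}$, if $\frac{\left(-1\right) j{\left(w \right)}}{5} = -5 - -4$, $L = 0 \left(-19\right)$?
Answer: $9 i \sqrt{23015} \approx 1365.4 i$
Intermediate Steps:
$L = 0$
$j{\left(w \right)} = 5$ ($j{\left(w \right)} = - 5 \left(-5 - -4\right) = - 5 \left(-5 + 4\right) = \left(-5\right) \left(-1\right) = 5$)
$q{\left(Y,l \right)} = 0$ ($q{\left(Y,l \right)} = 5 \left(- Y + Y\right) = 5 \cdot 0 = 0$)
$\sqrt{\left(-539056 - 1325159\right) + q{\left(L,-2149 \right)}} = \sqrt{\left(-539056 - 1325159\right) + 0} = \sqrt{-1864215 + 0} = \sqrt{-1864215} = 9 i \sqrt{23015}$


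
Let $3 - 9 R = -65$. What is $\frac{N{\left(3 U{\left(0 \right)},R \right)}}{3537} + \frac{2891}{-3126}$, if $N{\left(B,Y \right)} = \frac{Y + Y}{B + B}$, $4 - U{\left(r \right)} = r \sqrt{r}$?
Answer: $- \frac{92011489}{99509958} \approx -0.92465$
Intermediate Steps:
$R = \frac{68}{9}$ ($R = \frac{1}{3} - - \frac{65}{9} = \frac{1}{3} + \frac{65}{9} = \frac{68}{9} \approx 7.5556$)
$U{\left(r \right)} = 4 - r^{\frac{3}{2}}$ ($U{\left(r \right)} = 4 - r \sqrt{r} = 4 - r^{\frac{3}{2}}$)
$N{\left(B,Y \right)} = \frac{Y}{B}$ ($N{\left(B,Y \right)} = \frac{2 Y}{2 B} = 2 Y \frac{1}{2 B} = \frac{Y}{B}$)
$\frac{N{\left(3 U{\left(0 \right)},R \right)}}{3537} + \frac{2891}{-3126} = \frac{\frac{68}{9} \frac{1}{3 \left(4 - 0^{\frac{3}{2}}\right)}}{3537} + \frac{2891}{-3126} = \frac{68}{9 \cdot 3 \left(4 - 0\right)} \frac{1}{3537} + 2891 \left(- \frac{1}{3126}\right) = \frac{68}{9 \cdot 3 \left(4 + 0\right)} \frac{1}{3537} - \frac{2891}{3126} = \frac{68}{9 \cdot 3 \cdot 4} \cdot \frac{1}{3537} - \frac{2891}{3126} = \frac{68}{9 \cdot 12} \cdot \frac{1}{3537} - \frac{2891}{3126} = \frac{68}{9} \cdot \frac{1}{12} \cdot \frac{1}{3537} - \frac{2891}{3126} = \frac{17}{27} \cdot \frac{1}{3537} - \frac{2891}{3126} = \frac{17}{95499} - \frac{2891}{3126} = - \frac{92011489}{99509958}$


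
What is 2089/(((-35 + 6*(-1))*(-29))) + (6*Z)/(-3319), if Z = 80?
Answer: 6362671/3946291 ≈ 1.6123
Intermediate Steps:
2089/(((-35 + 6*(-1))*(-29))) + (6*Z)/(-3319) = 2089/(((-35 + 6*(-1))*(-29))) + (6*80)/(-3319) = 2089/(((-35 - 6)*(-29))) + 480*(-1/3319) = 2089/((-41*(-29))) - 480/3319 = 2089/1189 - 480/3319 = 6362671/3946291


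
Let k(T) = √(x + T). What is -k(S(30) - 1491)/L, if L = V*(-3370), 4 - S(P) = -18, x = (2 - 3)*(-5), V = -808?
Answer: -I*√366/1361480 ≈ -1.4052e-5*I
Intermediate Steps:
x = 5 (x = -1*(-5) = 5)
S(P) = 22 (S(P) = 4 - 1*(-18) = 4 + 18 = 22)
k(T) = √(5 + T)
L = 2722960 (L = -808*(-3370) = 2722960)
-k(S(30) - 1491)/L = -√(5 + (22 - 1491))/2722960 = -√(5 - 1469)/2722960 = -√(-1464)/2722960 = -2*I*√366/2722960 = -I*√366/1361480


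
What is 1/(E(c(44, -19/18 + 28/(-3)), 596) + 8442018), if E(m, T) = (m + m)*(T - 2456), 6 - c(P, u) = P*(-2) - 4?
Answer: 1/8077458 ≈ 1.2380e-7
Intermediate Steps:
c(P, u) = 10 + 2*P (c(P, u) = 6 - (P*(-2) - 4) = 6 - (-2*P - 4) = 6 - (-4 - 2*P) = 6 + (4 + 2*P) = 10 + 2*P)
E(m, T) = 2*m*(-2456 + T) (E(m, T) = (2*m)*(-2456 + T) = 2*m*(-2456 + T))
1/(E(c(44, -19/18 + 28/(-3)), 596) + 8442018) = 1/(2*(10 + 2*44)*(-2456 + 596) + 8442018) = 1/(2*(10 + 88)*(-1860) + 8442018) = 1/(2*98*(-1860) + 8442018) = 1/(-364560 + 8442018) = 1/8077458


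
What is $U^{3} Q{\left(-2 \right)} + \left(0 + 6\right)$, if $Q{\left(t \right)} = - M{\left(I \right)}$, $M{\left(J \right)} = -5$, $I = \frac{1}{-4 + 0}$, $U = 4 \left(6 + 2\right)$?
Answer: $163846$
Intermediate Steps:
$U = 32$ ($U = 4 \cdot 8 = 32$)
$I = - \frac{1}{4}$ ($I = \frac{1}{-4} = - \frac{1}{4} \approx -0.25$)
$Q{\left(t \right)} = 5$ ($Q{\left(t \right)} = \left(-1\right) \left(-5\right) = 5$)
$U^{3} Q{\left(-2 \right)} + \left(0 + 6\right) = 32^{3} \cdot 5 + \left(0 + 6\right) = 32768 \cdot 5 + 6 = 163840 + 6 = 163846$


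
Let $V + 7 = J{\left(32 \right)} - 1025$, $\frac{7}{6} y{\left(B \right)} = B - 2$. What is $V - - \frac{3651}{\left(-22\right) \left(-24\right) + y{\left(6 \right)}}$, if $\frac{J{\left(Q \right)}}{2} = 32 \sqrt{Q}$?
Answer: $- \frac{1271161}{1240} + 256 \sqrt{2} \approx -663.09$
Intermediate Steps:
$J{\left(Q \right)} = 64 \sqrt{Q}$ ($J{\left(Q \right)} = 2 \cdot 32 \sqrt{Q} = 64 \sqrt{Q}$)
$y{\left(B \right)} = - \frac{12}{7} + \frac{6 B}{7}$ ($y{\left(B \right)} = \frac{6 \left(B - 2\right)}{7} = \frac{6 \left(-2 + B\right)}{7} = - \frac{12}{7} + \frac{6 B}{7}$)
$V = -1032 + 256 \sqrt{2}$ ($V = -7 + \left(64 \sqrt{32} - 1025\right) = -7 - \left(1025 - 64 \cdot 4 \sqrt{2}\right) = -7 - \left(1025 - 256 \sqrt{2}\right) = -1032 + 256 \sqrt{2} \approx -669.96$)
$V - - \frac{3651}{\left(-22\right) \left(-24\right) + y{\left(6 \right)}} = \left(-1032 + 256 \sqrt{2}\right) - - \frac{3651}{\left(-22\right) \left(-24\right) + \left(- \frac{12}{7} + \frac{6}{7} \cdot 6\right)} = \left(-1032 + 256 \sqrt{2}\right) - - \frac{3651}{528 + \left(- \frac{12}{7} + \frac{36}{7}\right)} = \left(-1032 + 256 \sqrt{2}\right) - - \frac{3651}{528 + \frac{24}{7}} = \left(-1032 + 256 \sqrt{2}\right) - - \frac{3651}{\frac{3720}{7}} = \left(-1032 + 256 \sqrt{2}\right) - \left(-3651\right) \frac{7}{3720} = \left(-1032 + 256 \sqrt{2}\right) - - \frac{8519}{1240} = \left(-1032 + 256 \sqrt{2}\right) + \frac{8519}{1240} = - \frac{1271161}{1240} + 256 \sqrt{2}$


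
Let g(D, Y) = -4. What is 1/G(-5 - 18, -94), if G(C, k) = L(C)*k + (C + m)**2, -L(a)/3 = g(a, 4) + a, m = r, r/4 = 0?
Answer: -1/7085 ≈ -0.00014114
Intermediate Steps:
r = 0 (r = 4*0 = 0)
m = 0
L(a) = 12 - 3*a (L(a) = -3*(-4 + a) = 12 - 3*a)
G(C, k) = C**2 + k*(12 - 3*C) (G(C, k) = (12 - 3*C)*k + (C + 0)**2 = k*(12 - 3*C) + C**2 = C**2 + k*(12 - 3*C))
1/G(-5 - 18, -94) = 1/((-5 - 18)**2 - 3*(-94)*(-4 + (-5 - 18))) = 1/((-23)**2 - 3*(-94)*(-4 - 23)) = 1/(529 - 3*(-94)*(-27)) = 1/(529 - 7614) = 1/(-7085) = -1/7085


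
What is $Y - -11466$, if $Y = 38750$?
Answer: $50216$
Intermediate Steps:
$Y - -11466 = 38750 - -11466 = 38750 + 11466 = 50216$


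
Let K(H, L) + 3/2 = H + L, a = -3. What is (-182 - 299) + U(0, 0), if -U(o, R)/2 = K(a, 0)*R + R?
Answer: -481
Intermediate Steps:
K(H, L) = -3/2 + H + L (K(H, L) = -3/2 + (H + L) = -3/2 + H + L)
U(o, R) = 7*R (U(o, R) = -2*((-3/2 - 3 + 0)*R + R) = -2*(-9*R/2 + R) = -(-7)*R = 7*R)
(-182 - 299) + U(0, 0) = (-182 - 299) + 7*0 = -481 + 0 = -481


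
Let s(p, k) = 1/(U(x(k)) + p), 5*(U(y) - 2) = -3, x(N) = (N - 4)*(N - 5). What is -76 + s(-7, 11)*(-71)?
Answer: -1773/28 ≈ -63.321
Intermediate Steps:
x(N) = (-5 + N)*(-4 + N) (x(N) = (-4 + N)*(-5 + N) = (-5 + N)*(-4 + N))
U(y) = 7/5 (U(y) = 2 + (1/5)*(-3) = 2 - 3/5 = 7/5)
s(p, k) = 1/(7/5 + p)
-76 + s(-7, 11)*(-71) = -76 + (5/(7 + 5*(-7)))*(-71) = -76 + (5/(7 - 35))*(-71) = -76 + (5/(-28))*(-71) = -76 + (5*(-1/28))*(-71) = -76 - 5/28*(-71) = -76 + 355/28 = -1773/28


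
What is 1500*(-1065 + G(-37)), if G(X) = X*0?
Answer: -1597500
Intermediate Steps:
G(X) = 0
1500*(-1065 + G(-37)) = 1500*(-1065 + 0) = 1500*(-1065) = -1597500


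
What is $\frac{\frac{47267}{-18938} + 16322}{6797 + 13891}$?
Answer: $\frac{309058769}{391789344} \approx 0.78884$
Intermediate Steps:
$\frac{\frac{47267}{-18938} + 16322}{6797 + 13891} = \frac{47267 \left(- \frac{1}{18938}\right) + 16322}{20688} = \left(- \frac{47267}{18938} + 16322\right) \frac{1}{20688} = \frac{309058769}{18938} \cdot \frac{1}{20688} = \frac{309058769}{391789344}$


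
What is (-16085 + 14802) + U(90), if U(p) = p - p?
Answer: -1283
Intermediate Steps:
U(p) = 0
(-16085 + 14802) + U(90) = (-16085 + 14802) + 0 = -1283 + 0 = -1283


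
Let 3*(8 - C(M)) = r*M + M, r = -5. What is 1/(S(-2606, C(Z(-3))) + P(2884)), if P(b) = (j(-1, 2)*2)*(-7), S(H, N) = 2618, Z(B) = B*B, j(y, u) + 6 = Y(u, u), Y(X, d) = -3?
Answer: 1/2744 ≈ 0.00036443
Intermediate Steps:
j(y, u) = -9 (j(y, u) = -6 - 3 = -9)
Z(B) = B²
C(M) = 8 + 4*M/3 (C(M) = 8 - (-5*M + M)/3 = 8 - (-4)*M/3 = 8 + 4*M/3)
P(b) = 126 (P(b) = -9*2*(-7) = -18*(-7) = 126)
1/(S(-2606, C(Z(-3))) + P(2884)) = 1/(2618 + 126) = 1/2744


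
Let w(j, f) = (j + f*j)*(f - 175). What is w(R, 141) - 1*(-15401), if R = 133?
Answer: -626723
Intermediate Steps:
w(j, f) = (-175 + f)*(j + f*j) (w(j, f) = (j + f*j)*(-175 + f) = (-175 + f)*(j + f*j))
w(R, 141) - 1*(-15401) = 133*(-175 + 141² - 174*141) - 1*(-15401) = 133*(-175 + 19881 - 24534) + 15401 = 133*(-4828) + 15401 = -642124 + 15401 = -626723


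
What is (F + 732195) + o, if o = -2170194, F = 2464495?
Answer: 1026496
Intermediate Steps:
(F + 732195) + o = (2464495 + 732195) - 2170194 = 3196690 - 2170194 = 1026496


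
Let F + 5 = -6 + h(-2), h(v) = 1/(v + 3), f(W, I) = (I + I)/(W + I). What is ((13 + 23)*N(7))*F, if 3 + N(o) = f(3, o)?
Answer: 576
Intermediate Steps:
f(W, I) = 2*I/(I + W) (f(W, I) = (2*I)/(I + W) = 2*I/(I + W))
N(o) = -3 + 2*o/(3 + o) (N(o) = -3 + 2*o/(o + 3) = -3 + 2*o/(3 + o))
h(v) = 1/(3 + v)
F = -10 (F = -5 + (-6 + 1/(3 - 2)) = -5 + (-6 + 1/1) = -5 + (-6 + 1) = -5 - 5 = -10)
((13 + 23)*N(7))*F = ((13 + 23)*((-9 - 1*7)/(3 + 7)))*(-10) = (36*((-9 - 7)/10))*(-10) = (36*((1/10)*(-16)))*(-10) = (36*(-8/5))*(-10) = -288/5*(-10) = 576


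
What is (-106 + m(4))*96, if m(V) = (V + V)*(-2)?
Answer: -11712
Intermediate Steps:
m(V) = -4*V (m(V) = (2*V)*(-2) = -4*V)
(-106 + m(4))*96 = (-106 - 4*4)*96 = (-106 - 16)*96 = -122*96 = -11712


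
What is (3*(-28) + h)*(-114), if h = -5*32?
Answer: 27816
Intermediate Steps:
h = -160
(3*(-28) + h)*(-114) = (3*(-28) - 160)*(-114) = (-84 - 160)*(-114) = -244*(-114) = 27816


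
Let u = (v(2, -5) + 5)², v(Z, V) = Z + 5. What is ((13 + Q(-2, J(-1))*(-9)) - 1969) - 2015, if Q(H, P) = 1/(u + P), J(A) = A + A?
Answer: -563891/142 ≈ -3971.1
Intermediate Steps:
J(A) = 2*A
v(Z, V) = 5 + Z
u = 144 (u = ((5 + 2) + 5)² = (7 + 5)² = 12² = 144)
Q(H, P) = 1/(144 + P)
((13 + Q(-2, J(-1))*(-9)) - 1969) - 2015 = ((13 - 9/(144 + 2*(-1))) - 1969) - 2015 = ((13 - 9/(144 - 2)) - 1969) - 2015 = ((13 - 9/142) - 1969) - 2015 = (1837/142 - 1969) - 2015 = -277761/142 - 2015 = -563891/142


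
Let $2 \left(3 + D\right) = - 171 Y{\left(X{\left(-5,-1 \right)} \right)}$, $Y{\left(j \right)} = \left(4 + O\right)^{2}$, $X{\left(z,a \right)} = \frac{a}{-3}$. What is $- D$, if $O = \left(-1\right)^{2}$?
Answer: $\frac{4281}{2} \approx 2140.5$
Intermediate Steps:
$O = 1$
$X{\left(z,a \right)} = - \frac{a}{3}$ ($X{\left(z,a \right)} = a \left(- \frac{1}{3}\right) = - \frac{a}{3}$)
$Y{\left(j \right)} = 25$ ($Y{\left(j \right)} = \left(4 + 1\right)^{2} = 5^{2} = 25$)
$D = - \frac{4281}{2}$ ($D = -3 + \frac{\left(-171\right) 25}{2} = -3 + \frac{1}{2} \left(-4275\right) = -3 - \frac{4275}{2} = - \frac{4281}{2} \approx -2140.5$)
$- D = \left(-1\right) \left(- \frac{4281}{2}\right) = \frac{4281}{2}$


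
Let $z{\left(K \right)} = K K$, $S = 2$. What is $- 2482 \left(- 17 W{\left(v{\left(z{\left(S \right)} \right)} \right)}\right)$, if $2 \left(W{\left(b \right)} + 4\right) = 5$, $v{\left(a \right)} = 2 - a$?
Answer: $-63291$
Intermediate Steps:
$z{\left(K \right)} = K^{2}$
$W{\left(b \right)} = - \frac{3}{2}$ ($W{\left(b \right)} = -4 + \frac{1}{2} \cdot 5 = -4 + \frac{5}{2} = - \frac{3}{2}$)
$- 2482 \left(- 17 W{\left(v{\left(z{\left(S \right)} \right)} \right)}\right) = - 2482 \left(\left(-17\right) \left(- \frac{3}{2}\right)\right) = \left(-2482\right) \frac{51}{2} = -63291$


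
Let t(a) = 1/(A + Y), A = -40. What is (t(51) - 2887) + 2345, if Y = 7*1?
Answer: -17887/33 ≈ -542.03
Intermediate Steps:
Y = 7
t(a) = -1/33 (t(a) = 1/(-40 + 7) = 1/(-33) = -1/33)
(t(51) - 2887) + 2345 = (-1/33 - 2887) + 2345 = -95272/33 + 2345 = -17887/33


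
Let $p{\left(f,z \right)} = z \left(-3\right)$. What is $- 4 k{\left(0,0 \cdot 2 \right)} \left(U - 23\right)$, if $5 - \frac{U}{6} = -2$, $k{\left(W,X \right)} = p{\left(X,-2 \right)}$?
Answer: $-456$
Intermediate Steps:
$p{\left(f,z \right)} = - 3 z$
$k{\left(W,X \right)} = 6$ ($k{\left(W,X \right)} = \left(-3\right) \left(-2\right) = 6$)
$U = 42$ ($U = 30 - -12 = 30 + 12 = 42$)
$- 4 k{\left(0,0 \cdot 2 \right)} \left(U - 23\right) = \left(-4\right) 6 \left(42 - 23\right) = \left(-24\right) 19 = -456$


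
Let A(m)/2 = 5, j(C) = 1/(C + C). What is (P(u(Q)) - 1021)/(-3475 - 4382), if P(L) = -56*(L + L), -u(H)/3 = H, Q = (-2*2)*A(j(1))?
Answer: 14461/7857 ≈ 1.8405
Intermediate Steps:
j(C) = 1/(2*C)
A(m) = 10 (A(m) = 2*5 = 10)
Q = -40 (Q = -2*2*10 = -4*10 = -40)
u(H) = -3*H
P(L) = -112*L
(P(u(Q)) - 1021)/(-3475 - 4382) = (-(-336)*(-40) - 1021)/(-3475 - 4382) = (-112*120 - 1021)/(-7857) = (-13440 - 1021)*(-1/7857) = -14461*(-1/7857) = 14461/7857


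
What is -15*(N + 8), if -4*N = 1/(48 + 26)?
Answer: -35505/296 ≈ -119.95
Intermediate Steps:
N = -1/296 (N = -1/(4*(48 + 26)) = -1/4/74 = -1/4*1/74 = -1/296 ≈ -0.0033784)
-15*(N + 8) = -15*(-1/296 + 8) = -15*2367/296 = -35505/296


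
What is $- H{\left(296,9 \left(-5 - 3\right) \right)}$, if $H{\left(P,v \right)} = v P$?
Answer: $21312$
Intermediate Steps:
$H{\left(P,v \right)} = P v$
$- H{\left(296,9 \left(-5 - 3\right) \right)} = - 296 \cdot 9 \left(-5 - 3\right) = - 296 \cdot 9 \left(-8\right) = - 296 \left(-72\right) = \left(-1\right) \left(-21312\right) = 21312$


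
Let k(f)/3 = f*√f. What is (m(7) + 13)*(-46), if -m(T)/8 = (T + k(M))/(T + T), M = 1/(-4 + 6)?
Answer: -414 + 138*√2/7 ≈ -386.12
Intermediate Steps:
M = ½ (M = 1/2 = ½ ≈ 0.50000)
k(f) = 3*f^(3/2) (k(f) = 3*(f*√f) = 3*f^(3/2))
m(T) = -4*(T + 3*√2/4)/T (m(T) = -8*(T + 3*(½)^(3/2))/(T + T) = -8*(T + 3*(√2/4))/(2*T) = -8*(T + 3*√2/4)*1/(2*T) = -4*(T + 3*√2/4)/T)
(m(7) + 13)*(-46) = ((-4 - 3*√2/7) + 13)*(-46) = (9 - 3*√2/7)*(-46) = -414 + 138*√2/7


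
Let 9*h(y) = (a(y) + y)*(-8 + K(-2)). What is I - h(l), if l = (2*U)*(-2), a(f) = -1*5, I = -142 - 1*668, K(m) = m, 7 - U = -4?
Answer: -7780/9 ≈ -864.44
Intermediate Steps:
U = 11 (U = 7 - 1*(-4) = 7 + 4 = 11)
I = -810 (I = -142 - 668 = -810)
a(f) = -5
l = -44 (l = (2*11)*(-2) = 22*(-2) = -44)
h(y) = 50/9 - 10*y/9 (h(y) = ((-5 + y)*(-8 - 2))/9 = ((-5 + y)*(-10))/9 = (50 - 10*y)/9 = 50/9 - 10*y/9)
I - h(l) = -810 - (50/9 - 10/9*(-44)) = -810 - (50/9 + 440/9) = -810 - 1*490/9 = -810 - 490/9 = -7780/9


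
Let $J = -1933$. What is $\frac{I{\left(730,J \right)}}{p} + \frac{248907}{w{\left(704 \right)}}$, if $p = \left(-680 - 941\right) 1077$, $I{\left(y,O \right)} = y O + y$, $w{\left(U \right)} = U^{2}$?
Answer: $\frac{377847684593}{288418279424} \approx 1.3101$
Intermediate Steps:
$I{\left(y,O \right)} = y + O y$ ($I{\left(y,O \right)} = O y + y = y + O y$)
$p = -1745817$ ($p = \left(-1621\right) 1077 = -1745817$)
$\frac{I{\left(730,J \right)}}{p} + \frac{248907}{w{\left(704 \right)}} = \frac{730 \left(1 - 1933\right)}{-1745817} + \frac{248907}{704^{2}} = 730 \left(-1932\right) \left(- \frac{1}{1745817}\right) + \frac{248907}{495616} = \left(-1410360\right) \left(- \frac{1}{1745817}\right) + 248907 \cdot \frac{1}{495616} = \frac{470120}{581939} + \frac{248907}{495616} = \frac{377847684593}{288418279424}$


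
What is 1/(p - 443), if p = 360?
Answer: -1/83 ≈ -0.012048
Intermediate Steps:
1/(p - 443) = 1/(360 - 443) = 1/(-83) = -1/83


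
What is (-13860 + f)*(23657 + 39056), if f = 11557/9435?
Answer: -482364576127/555 ≈ -8.6913e+8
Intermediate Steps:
f = 11557/9435 (f = 11557*(1/9435) = 11557/9435 ≈ 1.2249)
(-13860 + f)*(23657 + 39056) = (-13860 + 11557/9435)*(23657 + 39056) = -130757543/9435*62713 = -482364576127/555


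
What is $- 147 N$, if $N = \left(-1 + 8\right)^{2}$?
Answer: $-7203$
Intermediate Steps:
$N = 49$ ($N = 7^{2} = 49$)
$- 147 N = \left(-147\right) 49 = -7203$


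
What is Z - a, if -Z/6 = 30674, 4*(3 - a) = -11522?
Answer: -373855/2 ≈ -1.8693e+5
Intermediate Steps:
a = 5767/2 (a = 3 - 1/4*(-11522) = 3 + 5761/2 = 5767/2 ≈ 2883.5)
Z = -184044 (Z = -6*30674 = -184044)
Z - a = -184044 - 1*5767/2 = -184044 - 5767/2 = -373855/2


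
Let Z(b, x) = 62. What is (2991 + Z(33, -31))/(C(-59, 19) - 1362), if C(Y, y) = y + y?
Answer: -3053/1324 ≈ -2.3059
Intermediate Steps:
C(Y, y) = 2*y
(2991 + Z(33, -31))/(C(-59, 19) - 1362) = (2991 + 62)/(2*19 - 1362) = 3053/(38 - 1362) = 3053/(-1324) = 3053*(-1/1324) = -3053/1324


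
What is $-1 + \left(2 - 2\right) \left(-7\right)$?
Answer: $-1$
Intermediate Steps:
$-1 + \left(2 - 2\right) \left(-7\right) = -1 + 0 \left(-7\right) = -1 + 0 = -1$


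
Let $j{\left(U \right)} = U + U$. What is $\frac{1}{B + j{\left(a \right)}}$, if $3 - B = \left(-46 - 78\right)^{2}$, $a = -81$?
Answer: $- \frac{1}{15535} \approx -6.4371 \cdot 10^{-5}$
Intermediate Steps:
$B = -15373$ ($B = 3 - \left(-46 - 78\right)^{2} = 3 - \left(-124\right)^{2} = 3 - 15376 = -15373$)
$j{\left(U \right)} = 2 U$
$\frac{1}{B + j{\left(a \right)}} = \frac{1}{-15373 + 2 \left(-81\right)} = \frac{1}{-15373 - 162} = \frac{1}{-15535} = - \frac{1}{15535}$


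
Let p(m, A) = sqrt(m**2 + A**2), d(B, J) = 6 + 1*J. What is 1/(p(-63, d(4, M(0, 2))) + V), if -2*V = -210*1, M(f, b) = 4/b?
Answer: 105/6992 - sqrt(4033)/6992 ≈ 0.0059345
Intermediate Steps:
d(B, J) = 6 + J
p(m, A) = sqrt(A**2 + m**2)
V = 105 (V = -(-105) = -1/2*(-210) = 105)
1/(p(-63, d(4, M(0, 2))) + V) = 1/(sqrt((6 + 4/2)**2 + (-63)**2) + 105) = 1/(sqrt((6 + 4*(1/2))**2 + 3969) + 105) = 1/(sqrt((6 + 2)**2 + 3969) + 105) = 1/(sqrt(8**2 + 3969) + 105) = 1/(sqrt(64 + 3969) + 105) = 1/(sqrt(4033) + 105) = 1/(105 + sqrt(4033))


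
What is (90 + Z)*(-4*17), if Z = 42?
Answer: -8976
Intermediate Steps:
(90 + Z)*(-4*17) = (90 + 42)*(-4*17) = 132*(-68) = -8976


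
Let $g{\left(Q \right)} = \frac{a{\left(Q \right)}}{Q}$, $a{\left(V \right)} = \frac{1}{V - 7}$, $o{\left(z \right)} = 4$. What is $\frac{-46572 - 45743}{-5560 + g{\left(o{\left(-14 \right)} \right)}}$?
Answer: $\frac{1107780}{66721} \approx 16.603$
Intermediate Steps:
$a{\left(V \right)} = \frac{1}{-7 + V}$
$g{\left(Q \right)} = \frac{1}{Q \left(-7 + Q\right)}$ ($g{\left(Q \right)} = \frac{1}{\left(-7 + Q\right) Q} = \frac{1}{Q \left(-7 + Q\right)}$)
$\frac{-46572 - 45743}{-5560 + g{\left(o{\left(-14 \right)} \right)}} = \frac{-46572 - 45743}{-5560 + \frac{1}{4 \left(-7 + 4\right)}} = - \frac{92315}{-5560 + \frac{1}{4 \left(-3\right)}} = - \frac{92315}{-5560 + \frac{1}{4} \left(- \frac{1}{3}\right)} = - \frac{92315}{-5560 - \frac{1}{12}} = - \frac{92315}{- \frac{66721}{12}} = \left(-92315\right) \left(- \frac{12}{66721}\right) = \frac{1107780}{66721}$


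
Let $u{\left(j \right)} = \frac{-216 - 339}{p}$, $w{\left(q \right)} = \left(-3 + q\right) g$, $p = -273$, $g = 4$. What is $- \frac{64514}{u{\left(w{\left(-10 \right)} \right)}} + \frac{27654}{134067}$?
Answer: $- \frac{262357313956}{8267465} \approx -31734.0$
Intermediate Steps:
$w{\left(q \right)} = -12 + 4 q$ ($w{\left(q \right)} = \left(-3 + q\right) 4 = -12 + 4 q$)
$u{\left(j \right)} = \frac{185}{91}$ ($u{\left(j \right)} = \frac{-216 - 339}{-273} = \left(-555\right) \left(- \frac{1}{273}\right) = \frac{185}{91}$)
$- \frac{64514}{u{\left(w{\left(-10 \right)} \right)}} + \frac{27654}{134067} = - \frac{64514}{\frac{185}{91}} + \frac{27654}{134067} = \left(-64514\right) \frac{91}{185} + 27654 \cdot \frac{1}{134067} = - \frac{5870774}{185} + \frac{9218}{44689} = - \frac{262357313956}{8267465}$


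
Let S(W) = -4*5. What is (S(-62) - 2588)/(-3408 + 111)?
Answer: 2608/3297 ≈ 0.79102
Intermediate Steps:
S(W) = -20
(S(-62) - 2588)/(-3408 + 111) = (-20 - 2588)/(-3408 + 111) = -2608/(-3297) = -2608*(-1/3297) = 2608/3297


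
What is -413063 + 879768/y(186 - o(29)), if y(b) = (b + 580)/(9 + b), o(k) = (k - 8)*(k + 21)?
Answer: 158722937/71 ≈ 2.2355e+6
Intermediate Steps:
o(k) = (-8 + k)*(21 + k)
y(b) = (580 + b)/(9 + b)
-413063 + 879768/y(186 - o(29)) = -413063 + 879768/(((580 + (186 - (-168 + 29² + 13*29)))/(9 + (186 - (-168 + 29² + 13*29))))) = -413063 + 879768/(((580 + (186 - (-168 + 841 + 377)))/(9 + (186 - (-168 + 841 + 377))))) = -413063 + 879768/(((580 + (186 - 1*1050))/(9 + (186 - 1*1050)))) = -413063 + 879768/(((580 + (186 - 1050))/(9 + (186 - 1050)))) = -413063 + 879768/(((580 - 864)/(9 - 864))) = -413063 + 879768/((-284/(-855))) = -413063 + 879768/((-1/855*(-284))) = -413063 + 879768/(284/855) = -413063 + 879768*(855/284) = -413063 + 188050410/71 = 158722937/71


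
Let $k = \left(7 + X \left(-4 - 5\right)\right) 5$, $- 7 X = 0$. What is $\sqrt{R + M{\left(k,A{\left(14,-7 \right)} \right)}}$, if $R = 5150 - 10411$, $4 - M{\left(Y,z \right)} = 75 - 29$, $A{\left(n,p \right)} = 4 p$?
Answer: $i \sqrt{5303} \approx 72.822 i$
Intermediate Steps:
$X = 0$ ($X = \left(- \frac{1}{7}\right) 0 = 0$)
$k = 35$ ($k = \left(7 + 0 \left(-4 - 5\right)\right) 5 = \left(7 + 0 \left(-9\right)\right) 5 = \left(7 + 0\right) 5 = 7 \cdot 5 = 35$)
$M{\left(Y,z \right)} = -42$ ($M{\left(Y,z \right)} = 4 - \left(75 - 29\right) = 4 - 46 = -42$)
$R = -5261$
$\sqrt{R + M{\left(k,A{\left(14,-7 \right)} \right)}} = \sqrt{-5261 - 42} = \sqrt{-5303} = i \sqrt{5303}$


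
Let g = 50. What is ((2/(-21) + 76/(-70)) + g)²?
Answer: 26275876/11025 ≈ 2383.3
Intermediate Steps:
((2/(-21) + 76/(-70)) + g)² = ((2/(-21) + 76/(-70)) + 50)² = ((2*(-1/21) + 76*(-1/70)) + 50)² = ((-2/21 - 38/35) + 50)² = (-124/105 + 50)² = (5126/105)² = 26275876/11025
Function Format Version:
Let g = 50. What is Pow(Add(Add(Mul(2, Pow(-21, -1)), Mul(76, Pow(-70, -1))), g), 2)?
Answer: Rational(26275876, 11025) ≈ 2383.3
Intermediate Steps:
Pow(Add(Add(Mul(2, Pow(-21, -1)), Mul(76, Pow(-70, -1))), g), 2) = Pow(Add(Add(Mul(2, Pow(-21, -1)), Mul(76, Pow(-70, -1))), 50), 2) = Pow(Add(Add(Mul(2, Rational(-1, 21)), Mul(76, Rational(-1, 70))), 50), 2) = Pow(Add(Add(Rational(-2, 21), Rational(-38, 35)), 50), 2) = Pow(Add(Rational(-124, 105), 50), 2) = Pow(Rational(5126, 105), 2) = Rational(26275876, 11025)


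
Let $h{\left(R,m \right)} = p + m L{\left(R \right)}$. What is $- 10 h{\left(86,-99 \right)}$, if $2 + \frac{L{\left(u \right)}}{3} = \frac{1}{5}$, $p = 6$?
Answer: $-5406$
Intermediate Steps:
$L{\left(u \right)} = - \frac{27}{5}$ ($L{\left(u \right)} = -6 + \frac{3}{5} = - \frac{27}{5}$)
$h{\left(R,m \right)} = 6 - \frac{27 m}{5}$ ($h{\left(R,m \right)} = 6 + m \left(- \frac{27}{5}\right) = 6 - \frac{27 m}{5}$)
$- 10 h{\left(86,-99 \right)} = - 10 \left(6 - - \frac{2673}{5}\right) = - 10 \left(6 + \frac{2673}{5}\right) = \left(-10\right) \frac{2703}{5} = -5406$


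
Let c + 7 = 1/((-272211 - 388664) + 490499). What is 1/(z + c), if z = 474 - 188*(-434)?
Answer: 170376/13980884183 ≈ 1.2186e-5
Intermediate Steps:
c = -1192633/170376 (c = -7 + 1/((-272211 - 388664) + 490499) = -7 + 1/(-660875 + 490499) = -7 + 1/(-170376) = -7 - 1/170376 = -1192633/170376 ≈ -7.0000)
z = 82066 (z = 474 + 81592 = 82066)
1/(z + c) = 1/(82066 - 1192633/170376) = 1/(13980884183/170376) = 170376/13980884183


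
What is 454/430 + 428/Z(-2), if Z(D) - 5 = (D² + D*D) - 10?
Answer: 92701/645 ≈ 143.72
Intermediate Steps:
Z(D) = -5 + 2*D² (Z(D) = 5 + ((D² + D*D) - 10) = 5 + ((D² + D²) - 10) = 5 + (2*D² - 10) = 5 + (-10 + 2*D²) = -5 + 2*D²)
454/430 + 428/Z(-2) = 454/430 + 428/(-5 + 2*(-2)²) = 454*(1/430) + 428/(-5 + 2*4) = 227/215 + 428/(-5 + 8) = 227/215 + 428/3 = 92701/645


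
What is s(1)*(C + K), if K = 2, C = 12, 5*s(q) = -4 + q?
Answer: -42/5 ≈ -8.4000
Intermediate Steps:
s(q) = -4/5 + q/5 (s(q) = (-4 + q)/5 = -4/5 + q/5)
s(1)*(C + K) = (-4/5 + (1/5)*1)*(12 + 2) = (-4/5 + 1/5)*14 = -3/5*14 = -42/5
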